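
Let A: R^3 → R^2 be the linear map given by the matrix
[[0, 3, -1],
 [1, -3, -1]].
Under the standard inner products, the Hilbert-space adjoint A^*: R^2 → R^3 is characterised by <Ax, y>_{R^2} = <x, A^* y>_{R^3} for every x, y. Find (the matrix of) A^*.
A^* = A^T =
[[0, 1],
 [3, -3],
 [-1, -1]]

For real matrices with standard dot products, the defining identity <Ax, y> = <x, A^* y> gives (Ax)^T y = x^T (A^*) y, i.e. x^T A^T y = x^T (A^*) y. Since this holds for all x, y, we must have A^* = A^T. Therefore
A^* =
[[0, 1],
 [3, -3],
 [-1, -1]].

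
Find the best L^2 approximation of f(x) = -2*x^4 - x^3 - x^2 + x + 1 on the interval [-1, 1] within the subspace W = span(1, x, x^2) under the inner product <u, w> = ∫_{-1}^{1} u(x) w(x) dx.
g(x) = -19*x^2/7 + 2*x/5 + 41/35

The best approximation g ∈ W is the orthogonal projection of f onto W. Writing g = a_0 + a_1 x + a_2 x^2, the coefficients solve the normal equations G · a = b where
  G_{ij} = <φ_i, φ_j> and b_i = <f, φ_i>, with φ_0 = 1, φ_1 = x, φ_2 = x^2.
G =
  [2, 0, 2/3]
  [0, 2/3, 0]
  [2/3, 0, 2/5],
b = (8/15, 4/15, -32/105).
Solving gives a_0 = 41/35, a_1 = 2/5, a_2 = -19/7, so
  g(x) = -19*x^2/7 + 2*x/5 + 41/35.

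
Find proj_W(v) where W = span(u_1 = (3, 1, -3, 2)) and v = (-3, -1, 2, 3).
proj_W(v) = (-30/23, -10/23, 30/23, -20/23)

Set up U = [u_1 | ... | u_1] ∈ R^(4×1). The projector onto W = col(U) is P = U (U^T U)^(-1) U^T.
Compute U^T U =
  [23],
and U^T v = (-10).
Solve U^T U · c = U^T v for the coefficients: c = (-10/23). The projection is proj_W(v) = U c.
Check: (v - proj_W(v)) · u_1 = 0  (should be 0).
Result: proj_W(v) = (-30/23, -10/23, 30/23, -20/23).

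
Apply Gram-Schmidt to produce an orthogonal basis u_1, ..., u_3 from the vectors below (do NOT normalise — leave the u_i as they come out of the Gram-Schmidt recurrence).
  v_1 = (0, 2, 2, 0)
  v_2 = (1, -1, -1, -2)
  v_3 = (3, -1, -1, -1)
Orthogonal basis:
  u_1 = (0, 2, 2, 0)
  u_2 = (1, 0, 0, -2)
  u_3 = (2, 0, 0, 1)

Apply the Gram-Schmidt recurrence
  u_1 = v_1
  u_i = v_i − Σ_{j<i} ((v_i · u_j) / (u_j · u_j)) · u_j.

Step by step this gives:
  u_1 = (0, 2, 2, 0)
  u_2 = (1, 0, 0, -2)
  u_3 = (2, 0, 0, 1)

Orthogonality check:
  u_2 · u_1 = 0 (should be 0)
  u_3 · u_1 = 0 (should be 0)
  u_3 · u_2 = 0 (should be 0)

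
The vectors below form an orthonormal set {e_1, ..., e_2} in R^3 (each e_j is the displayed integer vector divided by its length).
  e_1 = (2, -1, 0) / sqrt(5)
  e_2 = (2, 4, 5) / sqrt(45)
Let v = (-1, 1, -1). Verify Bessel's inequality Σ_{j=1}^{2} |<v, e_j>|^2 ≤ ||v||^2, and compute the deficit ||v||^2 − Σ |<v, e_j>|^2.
Σ |<v, e_j>|^2 = 2; ||v||^2 = 3; deficit = 1

Write each e_j = u_j / sqrt(<u_j, u_j>) where u_j is the displayed integer vector. Then <v, e_j> = <v, u_j> / sqrt(<u_j, u_j>), so |<v, e_j>|^2 = <v, u_j>^2 / <u_j, u_j>.
Coefficients: <v, e_1> = -3/sqrt(5), <v, e_2> = -3/sqrt(45).
Square and sum: Σ |<v, e_j>|^2 = 2.
Compute ||v||^2 = v·v = 3.
Deficit = 3 − 2 = 1 ≥ 0, confirming Bessel's inequality. (The deficit equals ||v − Σ <v,e_j> e_j||^2, the squared distance from v to span{e_j}.)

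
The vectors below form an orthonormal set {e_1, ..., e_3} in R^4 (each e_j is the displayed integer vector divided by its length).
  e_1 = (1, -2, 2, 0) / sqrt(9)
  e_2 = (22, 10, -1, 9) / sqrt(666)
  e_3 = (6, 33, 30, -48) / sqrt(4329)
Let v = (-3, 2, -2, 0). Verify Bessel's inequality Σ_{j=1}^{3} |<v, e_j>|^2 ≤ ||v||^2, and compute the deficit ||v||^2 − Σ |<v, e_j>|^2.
Σ |<v, e_j>|^2 = 213/13; ||v||^2 = 17; deficit = 8/13

Write each e_j = u_j / sqrt(<u_j, u_j>) where u_j is the displayed integer vector. Then <v, e_j> = <v, u_j> / sqrt(<u_j, u_j>), so |<v, e_j>|^2 = <v, u_j>^2 / <u_j, u_j>.
Coefficients: <v, e_1> = -11/sqrt(9), <v, e_2> = -44/sqrt(666), <v, e_3> = -12/sqrt(4329).
Square and sum: Σ |<v, e_j>|^2 = 213/13.
Compute ||v||^2 = v·v = 17.
Deficit = 17 − 213/13 = 8/13 ≥ 0, confirming Bessel's inequality. (The deficit equals ||v − Σ <v,e_j> e_j||^2, the squared distance from v to span{e_j}.)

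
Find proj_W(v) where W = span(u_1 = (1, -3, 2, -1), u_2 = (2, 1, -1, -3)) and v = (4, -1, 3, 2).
proj_W(v) = (7/15, -7/3, 8/5, -1/3)

Set up U = [u_1 | ... | u_2] ∈ R^(4×2). The projector onto W = col(U) is P = U (U^T U)^(-1) U^T.
Compute U^T U =
  [15, 0]
  [0, 15],
and U^T v = (11, -2).
Solve U^T U · c = U^T v for the coefficients: c = (11/15, -2/15). The projection is proj_W(v) = U c.
Check: (v - proj_W(v)) · u_1 = 0  (should be 0).
Check: (v - proj_W(v)) · u_2 = 0  (should be 0).
Result: proj_W(v) = (7/15, -7/3, 8/5, -1/3).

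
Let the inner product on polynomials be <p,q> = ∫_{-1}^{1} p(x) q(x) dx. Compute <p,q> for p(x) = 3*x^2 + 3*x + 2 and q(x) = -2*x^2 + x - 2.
<p,q> = -226/15

Expand the product: p(x)·q(x) = -6*x^4 - 3*x^3 - 7*x^2 - 4*x - 4.
∫_{-1}^{1} of each monomial x^k gives [2/(k+1) if k even, 0 if k odd]. Integrating term-by-term (or equivalently evaluating the antiderivative F(x) = -6*x^5/5 - 3*x^4/4 - 7*x^3/3 - 2*x^2 - 4*x at the endpoints):
  F(1) − F(−1) = -617/60 − (287/60) = -226/15.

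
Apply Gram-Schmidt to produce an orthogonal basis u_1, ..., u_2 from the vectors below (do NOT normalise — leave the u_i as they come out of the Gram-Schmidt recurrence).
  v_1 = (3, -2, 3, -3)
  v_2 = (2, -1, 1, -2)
Orthogonal basis:
  u_1 = (3, -2, 3, -3)
  u_2 = (11/31, 3/31, -20/31, -11/31)

Apply the Gram-Schmidt recurrence
  u_1 = v_1
  u_i = v_i − Σ_{j<i} ((v_i · u_j) / (u_j · u_j)) · u_j.

Step by step this gives:
  u_1 = (3, -2, 3, -3)
  u_2 = (11/31, 3/31, -20/31, -11/31)

Orthogonality check:
  u_2 · u_1 = 0 (should be 0)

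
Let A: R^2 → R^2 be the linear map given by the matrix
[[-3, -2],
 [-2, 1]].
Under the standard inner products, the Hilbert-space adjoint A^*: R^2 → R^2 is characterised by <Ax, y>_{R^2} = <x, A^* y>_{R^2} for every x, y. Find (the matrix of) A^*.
A^* = A^T =
[[-3, -2],
 [-2, 1]]

For real matrices with standard dot products, the defining identity <Ax, y> = <x, A^* y> gives (Ax)^T y = x^T (A^*) y, i.e. x^T A^T y = x^T (A^*) y. Since this holds for all x, y, we must have A^* = A^T. Therefore
A^* =
[[-3, -2],
 [-2, 1]].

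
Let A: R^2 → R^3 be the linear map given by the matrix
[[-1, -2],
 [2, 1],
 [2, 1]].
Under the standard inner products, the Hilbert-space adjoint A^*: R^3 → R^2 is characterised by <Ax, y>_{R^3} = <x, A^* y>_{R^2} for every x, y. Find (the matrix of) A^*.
A^* = A^T =
[[-1, 2, 2],
 [-2, 1, 1]]

For real matrices with standard dot products, the defining identity <Ax, y> = <x, A^* y> gives (Ax)^T y = x^T (A^*) y, i.e. x^T A^T y = x^T (A^*) y. Since this holds for all x, y, we must have A^* = A^T. Therefore
A^* =
[[-1, 2, 2],
 [-2, 1, 1]].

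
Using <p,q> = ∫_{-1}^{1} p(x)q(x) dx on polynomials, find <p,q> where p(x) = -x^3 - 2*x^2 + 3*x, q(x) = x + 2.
<p,q> = -16/15

Expand the product: p(x)·q(x) = -x^4 - 4*x^3 - x^2 + 6*x.
∫_{-1}^{1} of each monomial x^k gives [2/(k+1) if k even, 0 if k odd]. Integrating term-by-term (or equivalently evaluating the antiderivative F(x) = -x^5/5 - x^4 - x^3/3 + 3*x^2 at the endpoints):
  F(1) − F(−1) = 22/15 − (38/15) = -16/15.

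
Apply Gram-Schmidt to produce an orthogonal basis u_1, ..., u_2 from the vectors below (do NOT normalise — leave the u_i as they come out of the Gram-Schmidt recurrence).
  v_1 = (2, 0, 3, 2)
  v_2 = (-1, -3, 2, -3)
Orthogonal basis:
  u_1 = (2, 0, 3, 2)
  u_2 = (-13/17, -3, 40/17, -47/17)

Apply the Gram-Schmidt recurrence
  u_1 = v_1
  u_i = v_i − Σ_{j<i} ((v_i · u_j) / (u_j · u_j)) · u_j.

Step by step this gives:
  u_1 = (2, 0, 3, 2)
  u_2 = (-13/17, -3, 40/17, -47/17)

Orthogonality check:
  u_2 · u_1 = 0 (should be 0)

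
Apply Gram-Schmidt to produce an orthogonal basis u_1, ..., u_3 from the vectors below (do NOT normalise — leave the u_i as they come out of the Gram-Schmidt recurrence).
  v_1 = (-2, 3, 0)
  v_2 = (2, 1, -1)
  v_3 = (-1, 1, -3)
Orthogonal basis:
  u_1 = (-2, 3, 0)
  u_2 = (24/13, 16/13, -1)
  u_3 = (-75/77, -50/77, -200/77)

Apply the Gram-Schmidt recurrence
  u_1 = v_1
  u_i = v_i − Σ_{j<i} ((v_i · u_j) / (u_j · u_j)) · u_j.

Step by step this gives:
  u_1 = (-2, 3, 0)
  u_2 = (24/13, 16/13, -1)
  u_3 = (-75/77, -50/77, -200/77)

Orthogonality check:
  u_2 · u_1 = 0 (should be 0)
  u_3 · u_1 = 0 (should be 0)
  u_3 · u_2 = 0 (should be 0)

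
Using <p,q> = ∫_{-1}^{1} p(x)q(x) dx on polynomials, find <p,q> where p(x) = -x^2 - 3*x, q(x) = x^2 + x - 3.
<p,q> = -2/5

Expand the product: p(x)·q(x) = -x^4 - 4*x^3 + 9*x.
∫_{-1}^{1} of each monomial x^k gives [2/(k+1) if k even, 0 if k odd]. Integrating term-by-term (or equivalently evaluating the antiderivative F(x) = -x^5/5 - x^4 + 9*x^2/2 at the endpoints):
  F(1) − F(−1) = 33/10 − (37/10) = -2/5.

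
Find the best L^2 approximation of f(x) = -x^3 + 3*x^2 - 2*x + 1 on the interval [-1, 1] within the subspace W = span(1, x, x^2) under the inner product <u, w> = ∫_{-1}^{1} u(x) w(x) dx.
g(x) = 3*x^2 - 13*x/5 + 1

The best approximation g ∈ W is the orthogonal projection of f onto W. Writing g = a_0 + a_1 x + a_2 x^2, the coefficients solve the normal equations G · a = b where
  G_{ij} = <φ_i, φ_j> and b_i = <f, φ_i>, with φ_0 = 1, φ_1 = x, φ_2 = x^2.
G =
  [2, 0, 2/3]
  [0, 2/3, 0]
  [2/3, 0, 2/5],
b = (4, -26/15, 28/15).
Solving gives a_0 = 1, a_1 = -13/5, a_2 = 3, so
  g(x) = 3*x^2 - 13*x/5 + 1.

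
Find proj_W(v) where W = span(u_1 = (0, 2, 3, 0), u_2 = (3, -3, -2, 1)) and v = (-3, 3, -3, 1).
proj_W(v) = (-537/155, 27/31, -49/31, -179/155)

Set up U = [u_1 | ... | u_2] ∈ R^(4×2). The projector onto W = col(U) is P = U (U^T U)^(-1) U^T.
Compute U^T U =
  [13, -12]
  [-12, 23],
and U^T v = (-3, -11).
Solve U^T U · c = U^T v for the coefficients: c = (-201/155, -179/155). The projection is proj_W(v) = U c.
Check: (v - proj_W(v)) · u_1 = 0  (should be 0).
Check: (v - proj_W(v)) · u_2 = 0  (should be 0).
Result: proj_W(v) = (-537/155, 27/31, -49/31, -179/155).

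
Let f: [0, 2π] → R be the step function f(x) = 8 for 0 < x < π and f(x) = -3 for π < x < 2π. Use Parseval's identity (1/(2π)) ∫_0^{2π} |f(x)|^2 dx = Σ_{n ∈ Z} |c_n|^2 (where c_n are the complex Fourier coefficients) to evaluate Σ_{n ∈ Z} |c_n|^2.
Σ |c_n|^2 = 73/2

Parseval equates the L^2 energy of f (normalised by 1/(2π)) with the ℓ^2 sum of its Fourier coefficients: (1/(2π)) ∫_0^{2π} |f|^2 = Σ |c_n|^2.
Compute the left side: (1/(2π)) [∫_0^π 8^2 dx + ∫_π^{2π} (-3)^2 dx] = (1/(2π)) · (64π + 9π) = (64 + 9)/2 = 73/2.
So Σ_{n ∈ Z} |c_n|^2 = 73/2.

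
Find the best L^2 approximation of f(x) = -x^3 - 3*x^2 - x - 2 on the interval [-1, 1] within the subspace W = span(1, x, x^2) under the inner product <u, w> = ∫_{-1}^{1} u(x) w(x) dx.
g(x) = -3*x^2 - 8*x/5 - 2

The best approximation g ∈ W is the orthogonal projection of f onto W. Writing g = a_0 + a_1 x + a_2 x^2, the coefficients solve the normal equations G · a = b where
  G_{ij} = <φ_i, φ_j> and b_i = <f, φ_i>, with φ_0 = 1, φ_1 = x, φ_2 = x^2.
G =
  [2, 0, 2/3]
  [0, 2/3, 0]
  [2/3, 0, 2/5],
b = (-6, -16/15, -38/15).
Solving gives a_0 = -2, a_1 = -8/5, a_2 = -3, so
  g(x) = -3*x^2 - 8*x/5 - 2.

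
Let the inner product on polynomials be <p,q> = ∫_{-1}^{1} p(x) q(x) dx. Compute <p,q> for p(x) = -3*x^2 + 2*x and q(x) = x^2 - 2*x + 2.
<p,q> = -118/15

Expand the product: p(x)·q(x) = -3*x^4 + 8*x^3 - 10*x^2 + 4*x.
∫_{-1}^{1} of each monomial x^k gives [2/(k+1) if k even, 0 if k odd]. Integrating term-by-term (or equivalently evaluating the antiderivative F(x) = -3*x^5/5 + 2*x^4 - 10*x^3/3 + 2*x^2 at the endpoints):
  F(1) − F(−1) = 1/15 − (119/15) = -118/15.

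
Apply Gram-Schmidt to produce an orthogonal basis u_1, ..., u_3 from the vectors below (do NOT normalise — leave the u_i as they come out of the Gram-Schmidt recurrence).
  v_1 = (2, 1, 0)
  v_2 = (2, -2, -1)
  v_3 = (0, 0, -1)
Orthogonal basis:
  u_1 = (2, 1, 0)
  u_2 = (6/5, -12/5, -1)
  u_3 = (-6/41, 12/41, -36/41)

Apply the Gram-Schmidt recurrence
  u_1 = v_1
  u_i = v_i − Σ_{j<i} ((v_i · u_j) / (u_j · u_j)) · u_j.

Step by step this gives:
  u_1 = (2, 1, 0)
  u_2 = (6/5, -12/5, -1)
  u_3 = (-6/41, 12/41, -36/41)

Orthogonality check:
  u_2 · u_1 = 0 (should be 0)
  u_3 · u_1 = 0 (should be 0)
  u_3 · u_2 = 0 (should be 0)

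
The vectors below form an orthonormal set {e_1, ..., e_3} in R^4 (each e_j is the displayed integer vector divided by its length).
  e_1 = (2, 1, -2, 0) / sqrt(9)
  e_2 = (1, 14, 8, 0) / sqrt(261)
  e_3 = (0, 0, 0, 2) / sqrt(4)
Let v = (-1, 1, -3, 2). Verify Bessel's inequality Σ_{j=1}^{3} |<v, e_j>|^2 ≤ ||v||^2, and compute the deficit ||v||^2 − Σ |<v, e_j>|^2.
Σ |<v, e_j>|^2 = 210/29; ||v||^2 = 15; deficit = 225/29

Write each e_j = u_j / sqrt(<u_j, u_j>) where u_j is the displayed integer vector. Then <v, e_j> = <v, u_j> / sqrt(<u_j, u_j>), so |<v, e_j>|^2 = <v, u_j>^2 / <u_j, u_j>.
Coefficients: <v, e_1> = 5/sqrt(9), <v, e_2> = -11/sqrt(261), <v, e_3> = 4/sqrt(4).
Square and sum: Σ |<v, e_j>|^2 = 210/29.
Compute ||v||^2 = v·v = 15.
Deficit = 15 − 210/29 = 225/29 ≥ 0, confirming Bessel's inequality. (The deficit equals ||v − Σ <v,e_j> e_j||^2, the squared distance from v to span{e_j}.)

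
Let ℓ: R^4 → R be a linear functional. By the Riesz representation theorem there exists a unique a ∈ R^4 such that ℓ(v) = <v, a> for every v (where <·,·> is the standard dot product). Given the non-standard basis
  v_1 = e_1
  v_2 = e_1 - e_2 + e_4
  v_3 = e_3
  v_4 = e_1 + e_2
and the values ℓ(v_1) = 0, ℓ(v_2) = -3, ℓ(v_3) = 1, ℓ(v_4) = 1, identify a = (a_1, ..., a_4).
a = (0, 1, 1, -2)

Write a = (a_1, ..., a_4) in the standard basis. For each basis vector v_i, ℓ(v_i) = <v_i, a> is a linear equation in the a_j's. Collect the n equations into a matrix system V a = ℓ, where row i of V is v_i (expressed in the standard basis). Since V is invertible (lower-triangular with 1s on the diagonal, up to permutation), solve by back-substitution:
  V =
[[1, 0, 0, 0],
 [1, -1, 0, 1],
 [0, 0, 1, 0],
 [1, 1, 0, 0]]
  V a = (0, -3, 1, 1)
Solving gives a = (0, 1, 1, -2).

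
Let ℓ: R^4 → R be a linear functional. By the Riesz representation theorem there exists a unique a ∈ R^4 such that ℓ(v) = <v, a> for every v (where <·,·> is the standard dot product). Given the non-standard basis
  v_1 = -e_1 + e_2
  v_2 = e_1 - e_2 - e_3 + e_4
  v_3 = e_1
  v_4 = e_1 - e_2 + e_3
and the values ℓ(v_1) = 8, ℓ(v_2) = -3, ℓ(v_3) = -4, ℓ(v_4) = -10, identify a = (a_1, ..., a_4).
a = (-4, 4, -2, 3)

Write a = (a_1, ..., a_4) in the standard basis. For each basis vector v_i, ℓ(v_i) = <v_i, a> is a linear equation in the a_j's. Collect the n equations into a matrix system V a = ℓ, where row i of V is v_i (expressed in the standard basis). Since V is invertible (lower-triangular with 1s on the diagonal, up to permutation), solve by back-substitution:
  V =
[[-1, 1, 0, 0],
 [1, -1, -1, 1],
 [1, 0, 0, 0],
 [1, -1, 1, 0]]
  V a = (8, -3, -4, -10)
Solving gives a = (-4, 4, -2, 3).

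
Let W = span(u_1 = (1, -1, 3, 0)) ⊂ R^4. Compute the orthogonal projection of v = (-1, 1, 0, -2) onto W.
proj_W(v) = (-2/11, 2/11, -6/11, 0)

Set up U = [u_1 | ... | u_1] ∈ R^(4×1). The projector onto W = col(U) is P = U (U^T U)^(-1) U^T.
Compute U^T U =
  [11],
and U^T v = (-2).
Solve U^T U · c = U^T v for the coefficients: c = (-2/11). The projection is proj_W(v) = U c.
Check: (v - proj_W(v)) · u_1 = 0  (should be 0).
Result: proj_W(v) = (-2/11, 2/11, -6/11, 0).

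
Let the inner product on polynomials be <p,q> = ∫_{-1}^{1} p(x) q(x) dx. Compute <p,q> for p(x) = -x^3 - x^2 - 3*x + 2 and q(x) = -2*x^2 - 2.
<p,q> = -128/15

Expand the product: p(x)·q(x) = 2*x^5 + 2*x^4 + 8*x^3 - 2*x^2 + 6*x - 4.
∫_{-1}^{1} of each monomial x^k gives [2/(k+1) if k even, 0 if k odd]. Integrating term-by-term (or equivalently evaluating the antiderivative F(x) = x^6/3 + 2*x^5/5 + 2*x^4 - 2*x^3/3 + 3*x^2 - 4*x at the endpoints):
  F(1) − F(−1) = 16/15 − (48/5) = -128/15.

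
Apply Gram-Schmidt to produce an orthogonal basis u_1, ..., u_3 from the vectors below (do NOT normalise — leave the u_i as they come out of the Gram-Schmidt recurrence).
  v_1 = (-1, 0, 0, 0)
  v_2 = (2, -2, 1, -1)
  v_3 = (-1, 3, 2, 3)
Orthogonal basis:
  u_1 = (-1, 0, 0, 0)
  u_2 = (0, -2, 1, -1)
  u_3 = (0, 2/3, 19/6, 11/6)

Apply the Gram-Schmidt recurrence
  u_1 = v_1
  u_i = v_i − Σ_{j<i} ((v_i · u_j) / (u_j · u_j)) · u_j.

Step by step this gives:
  u_1 = (-1, 0, 0, 0)
  u_2 = (0, -2, 1, -1)
  u_3 = (0, 2/3, 19/6, 11/6)

Orthogonality check:
  u_2 · u_1 = 0 (should be 0)
  u_3 · u_1 = 0 (should be 0)
  u_3 · u_2 = 0 (should be 0)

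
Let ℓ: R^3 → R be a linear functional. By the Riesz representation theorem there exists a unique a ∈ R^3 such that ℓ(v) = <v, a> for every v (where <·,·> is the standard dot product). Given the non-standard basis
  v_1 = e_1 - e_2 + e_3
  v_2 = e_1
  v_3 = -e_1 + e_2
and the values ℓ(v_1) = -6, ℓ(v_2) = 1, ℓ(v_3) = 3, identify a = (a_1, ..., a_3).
a = (1, 4, -3)

Write a = (a_1, ..., a_3) in the standard basis. For each basis vector v_i, ℓ(v_i) = <v_i, a> is a linear equation in the a_j's. Collect the n equations into a matrix system V a = ℓ, where row i of V is v_i (expressed in the standard basis). Since V is invertible (lower-triangular with 1s on the diagonal, up to permutation), solve by back-substitution:
  V =
[[1, -1, 1],
 [1, 0, 0],
 [-1, 1, 0]]
  V a = (-6, 1, 3)
Solving gives a = (1, 4, -3).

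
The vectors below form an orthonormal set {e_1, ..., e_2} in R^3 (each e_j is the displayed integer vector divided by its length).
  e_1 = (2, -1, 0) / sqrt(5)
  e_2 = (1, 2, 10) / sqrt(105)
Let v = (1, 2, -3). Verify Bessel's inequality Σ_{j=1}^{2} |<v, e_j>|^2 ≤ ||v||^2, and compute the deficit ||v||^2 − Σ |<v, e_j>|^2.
Σ |<v, e_j>|^2 = 125/21; ||v||^2 = 14; deficit = 169/21

Write each e_j = u_j / sqrt(<u_j, u_j>) where u_j is the displayed integer vector. Then <v, e_j> = <v, u_j> / sqrt(<u_j, u_j>), so |<v, e_j>|^2 = <v, u_j>^2 / <u_j, u_j>.
Coefficients: <v, e_1> = 0/sqrt(5), <v, e_2> = -25/sqrt(105).
Square and sum: Σ |<v, e_j>|^2 = 125/21.
Compute ||v||^2 = v·v = 14.
Deficit = 14 − 125/21 = 169/21 ≥ 0, confirming Bessel's inequality. (The deficit equals ||v − Σ <v,e_j> e_j||^2, the squared distance from v to span{e_j}.)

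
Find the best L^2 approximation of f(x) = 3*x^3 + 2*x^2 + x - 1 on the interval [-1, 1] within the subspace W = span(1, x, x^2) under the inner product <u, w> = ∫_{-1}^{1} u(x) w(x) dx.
g(x) = 2*x^2 + 14*x/5 - 1

The best approximation g ∈ W is the orthogonal projection of f onto W. Writing g = a_0 + a_1 x + a_2 x^2, the coefficients solve the normal equations G · a = b where
  G_{ij} = <φ_i, φ_j> and b_i = <f, φ_i>, with φ_0 = 1, φ_1 = x, φ_2 = x^2.
G =
  [2, 0, 2/3]
  [0, 2/3, 0]
  [2/3, 0, 2/5],
b = (-2/3, 28/15, 2/15).
Solving gives a_0 = -1, a_1 = 14/5, a_2 = 2, so
  g(x) = 2*x^2 + 14*x/5 - 1.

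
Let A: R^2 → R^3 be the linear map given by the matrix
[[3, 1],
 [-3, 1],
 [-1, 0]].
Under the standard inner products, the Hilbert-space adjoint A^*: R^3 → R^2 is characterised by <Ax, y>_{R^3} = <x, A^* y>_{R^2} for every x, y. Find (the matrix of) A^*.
A^* = A^T =
[[3, -3, -1],
 [1, 1, 0]]

For real matrices with standard dot products, the defining identity <Ax, y> = <x, A^* y> gives (Ax)^T y = x^T (A^*) y, i.e. x^T A^T y = x^T (A^*) y. Since this holds for all x, y, we must have A^* = A^T. Therefore
A^* =
[[3, -3, -1],
 [1, 1, 0]].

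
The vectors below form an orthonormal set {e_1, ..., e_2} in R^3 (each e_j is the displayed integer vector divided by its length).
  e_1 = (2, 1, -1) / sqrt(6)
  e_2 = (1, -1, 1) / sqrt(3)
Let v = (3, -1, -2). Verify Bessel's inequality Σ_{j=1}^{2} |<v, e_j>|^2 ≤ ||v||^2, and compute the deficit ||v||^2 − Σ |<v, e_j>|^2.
Σ |<v, e_j>|^2 = 19/2; ||v||^2 = 14; deficit = 9/2

Write each e_j = u_j / sqrt(<u_j, u_j>) where u_j is the displayed integer vector. Then <v, e_j> = <v, u_j> / sqrt(<u_j, u_j>), so |<v, e_j>|^2 = <v, u_j>^2 / <u_j, u_j>.
Coefficients: <v, e_1> = 7/sqrt(6), <v, e_2> = 2/sqrt(3).
Square and sum: Σ |<v, e_j>|^2 = 19/2.
Compute ||v||^2 = v·v = 14.
Deficit = 14 − 19/2 = 9/2 ≥ 0, confirming Bessel's inequality. (The deficit equals ||v − Σ <v,e_j> e_j||^2, the squared distance from v to span{e_j}.)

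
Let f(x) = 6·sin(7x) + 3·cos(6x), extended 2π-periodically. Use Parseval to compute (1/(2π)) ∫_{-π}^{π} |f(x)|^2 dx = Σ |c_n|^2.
Σ |c_n|^2 = 45/2

Expand |f|^2 and use orthogonality of {sin(nx), cos(mx)} on [-π, π]:
  ∫_{-π}^{π} sin(nx)^2 dx = π, ∫ cos(mx)^2 dx = π, and cross terms integrate to 0.
So ∫_{-π}^{π} f(x)^2 dx = 6^2 · π + 3^2 · π = (36 + 9)π.
Divide by 2π: (36 + 9)/2 = 45/2.
By Parseval, this equals Σ |c_n|^2.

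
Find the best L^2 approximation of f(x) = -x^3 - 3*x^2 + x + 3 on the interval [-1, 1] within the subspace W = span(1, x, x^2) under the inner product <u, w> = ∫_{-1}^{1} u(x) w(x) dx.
g(x) = -3*x^2 + 2*x/5 + 3

The best approximation g ∈ W is the orthogonal projection of f onto W. Writing g = a_0 + a_1 x + a_2 x^2, the coefficients solve the normal equations G · a = b where
  G_{ij} = <φ_i, φ_j> and b_i = <f, φ_i>, with φ_0 = 1, φ_1 = x, φ_2 = x^2.
G =
  [2, 0, 2/3]
  [0, 2/3, 0]
  [2/3, 0, 2/5],
b = (4, 4/15, 4/5).
Solving gives a_0 = 3, a_1 = 2/5, a_2 = -3, so
  g(x) = -3*x^2 + 2*x/5 + 3.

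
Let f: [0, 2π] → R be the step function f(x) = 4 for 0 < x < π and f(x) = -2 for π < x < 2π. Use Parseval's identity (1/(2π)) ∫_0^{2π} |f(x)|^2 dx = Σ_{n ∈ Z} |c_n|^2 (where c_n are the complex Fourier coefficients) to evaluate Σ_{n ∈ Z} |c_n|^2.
Σ |c_n|^2 = 10

Parseval equates the L^2 energy of f (normalised by 1/(2π)) with the ℓ^2 sum of its Fourier coefficients: (1/(2π)) ∫_0^{2π} |f|^2 = Σ |c_n|^2.
Compute the left side: (1/(2π)) [∫_0^π 4^2 dx + ∫_π^{2π} (-2)^2 dx] = (1/(2π)) · (16π + 4π) = (16 + 4)/2 = 10.
So Σ_{n ∈ Z} |c_n|^2 = 10.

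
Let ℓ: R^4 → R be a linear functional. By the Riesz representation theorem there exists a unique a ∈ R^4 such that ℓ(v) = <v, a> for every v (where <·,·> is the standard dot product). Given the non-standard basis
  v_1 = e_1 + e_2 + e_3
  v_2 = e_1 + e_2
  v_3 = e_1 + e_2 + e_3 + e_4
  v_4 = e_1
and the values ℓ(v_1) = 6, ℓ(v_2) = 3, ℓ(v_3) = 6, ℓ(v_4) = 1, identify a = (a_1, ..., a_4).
a = (1, 2, 3, 0)

Write a = (a_1, ..., a_4) in the standard basis. For each basis vector v_i, ℓ(v_i) = <v_i, a> is a linear equation in the a_j's. Collect the n equations into a matrix system V a = ℓ, where row i of V is v_i (expressed in the standard basis). Since V is invertible (lower-triangular with 1s on the diagonal, up to permutation), solve by back-substitution:
  V =
[[1, 1, 1, 0],
 [1, 1, 0, 0],
 [1, 1, 1, 1],
 [1, 0, 0, 0]]
  V a = (6, 3, 6, 1)
Solving gives a = (1, 2, 3, 0).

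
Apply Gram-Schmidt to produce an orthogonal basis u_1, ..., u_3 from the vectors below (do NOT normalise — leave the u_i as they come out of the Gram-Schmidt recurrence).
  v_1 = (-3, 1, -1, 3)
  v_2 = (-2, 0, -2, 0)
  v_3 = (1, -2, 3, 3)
Orthogonal basis:
  u_1 = (-3, 1, -1, 3)
  u_2 = (-4/5, -2/5, -8/5, -6/5)
  u_3 = (-1/4, -11/4, 1/4, 3/4)

Apply the Gram-Schmidt recurrence
  u_1 = v_1
  u_i = v_i − Σ_{j<i} ((v_i · u_j) / (u_j · u_j)) · u_j.

Step by step this gives:
  u_1 = (-3, 1, -1, 3)
  u_2 = (-4/5, -2/5, -8/5, -6/5)
  u_3 = (-1/4, -11/4, 1/4, 3/4)

Orthogonality check:
  u_2 · u_1 = 0 (should be 0)
  u_3 · u_1 = 0 (should be 0)
  u_3 · u_2 = 0 (should be 0)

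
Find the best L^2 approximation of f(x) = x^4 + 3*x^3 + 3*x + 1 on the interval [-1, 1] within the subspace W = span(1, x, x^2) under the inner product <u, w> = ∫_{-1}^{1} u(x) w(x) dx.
g(x) = 6*x^2/7 + 24*x/5 + 32/35

The best approximation g ∈ W is the orthogonal projection of f onto W. Writing g = a_0 + a_1 x + a_2 x^2, the coefficients solve the normal equations G · a = b where
  G_{ij} = <φ_i, φ_j> and b_i = <f, φ_i>, with φ_0 = 1, φ_1 = x, φ_2 = x^2.
G =
  [2, 0, 2/3]
  [0, 2/3, 0]
  [2/3, 0, 2/5],
b = (12/5, 16/5, 20/21).
Solving gives a_0 = 32/35, a_1 = 24/5, a_2 = 6/7, so
  g(x) = 6*x^2/7 + 24*x/5 + 32/35.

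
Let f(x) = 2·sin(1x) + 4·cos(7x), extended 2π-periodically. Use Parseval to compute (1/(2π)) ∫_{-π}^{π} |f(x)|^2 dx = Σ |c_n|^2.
Σ |c_n|^2 = 10

Expand |f|^2 and use orthogonality of {sin(nx), cos(mx)} on [-π, π]:
  ∫_{-π}^{π} sin(nx)^2 dx = π, ∫ cos(mx)^2 dx = π, and cross terms integrate to 0.
So ∫_{-π}^{π} f(x)^2 dx = 2^2 · π + 4^2 · π = (4 + 16)π.
Divide by 2π: (4 + 16)/2 = 10.
By Parseval, this equals Σ |c_n|^2.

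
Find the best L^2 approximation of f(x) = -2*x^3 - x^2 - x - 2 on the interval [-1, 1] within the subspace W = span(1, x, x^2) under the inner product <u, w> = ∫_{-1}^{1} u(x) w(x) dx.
g(x) = -x^2 - 11*x/5 - 2

The best approximation g ∈ W is the orthogonal projection of f onto W. Writing g = a_0 + a_1 x + a_2 x^2, the coefficients solve the normal equations G · a = b where
  G_{ij} = <φ_i, φ_j> and b_i = <f, φ_i>, with φ_0 = 1, φ_1 = x, φ_2 = x^2.
G =
  [2, 0, 2/3]
  [0, 2/3, 0]
  [2/3, 0, 2/5],
b = (-14/3, -22/15, -26/15).
Solving gives a_0 = -2, a_1 = -11/5, a_2 = -1, so
  g(x) = -x^2 - 11*x/5 - 2.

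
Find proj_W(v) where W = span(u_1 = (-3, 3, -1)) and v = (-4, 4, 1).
proj_W(v) = (-69/19, 69/19, -23/19)

Set up U = [u_1 | ... | u_1] ∈ R^(3×1). The projector onto W = col(U) is P = U (U^T U)^(-1) U^T.
Compute U^T U =
  [19],
and U^T v = (23).
Solve U^T U · c = U^T v for the coefficients: c = (23/19). The projection is proj_W(v) = U c.
Check: (v - proj_W(v)) · u_1 = 0  (should be 0).
Result: proj_W(v) = (-69/19, 69/19, -23/19).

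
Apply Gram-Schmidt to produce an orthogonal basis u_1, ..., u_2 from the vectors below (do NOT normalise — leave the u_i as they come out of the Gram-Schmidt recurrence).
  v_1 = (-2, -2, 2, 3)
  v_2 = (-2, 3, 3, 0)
Orthogonal basis:
  u_1 = (-2, -2, 2, 3)
  u_2 = (-34/21, 71/21, 55/21, -4/7)

Apply the Gram-Schmidt recurrence
  u_1 = v_1
  u_i = v_i − Σ_{j<i} ((v_i · u_j) / (u_j · u_j)) · u_j.

Step by step this gives:
  u_1 = (-2, -2, 2, 3)
  u_2 = (-34/21, 71/21, 55/21, -4/7)

Orthogonality check:
  u_2 · u_1 = 0 (should be 0)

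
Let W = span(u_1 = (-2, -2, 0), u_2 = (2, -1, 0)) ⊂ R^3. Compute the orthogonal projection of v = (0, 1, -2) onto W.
proj_W(v) = (0, 1, 0)

Set up U = [u_1 | ... | u_2] ∈ R^(3×2). The projector onto W = col(U) is P = U (U^T U)^(-1) U^T.
Compute U^T U =
  [8, -2]
  [-2, 5],
and U^T v = (-2, -1).
Solve U^T U · c = U^T v for the coefficients: c = (-1/3, -1/3). The projection is proj_W(v) = U c.
Check: (v - proj_W(v)) · u_1 = 0  (should be 0).
Check: (v - proj_W(v)) · u_2 = 0  (should be 0).
Result: proj_W(v) = (0, 1, 0).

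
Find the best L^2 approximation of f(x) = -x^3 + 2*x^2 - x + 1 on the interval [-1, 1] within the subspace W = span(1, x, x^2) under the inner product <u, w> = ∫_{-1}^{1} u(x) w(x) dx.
g(x) = 2*x^2 - 8*x/5 + 1

The best approximation g ∈ W is the orthogonal projection of f onto W. Writing g = a_0 + a_1 x + a_2 x^2, the coefficients solve the normal equations G · a = b where
  G_{ij} = <φ_i, φ_j> and b_i = <f, φ_i>, with φ_0 = 1, φ_1 = x, φ_2 = x^2.
G =
  [2, 0, 2/3]
  [0, 2/3, 0]
  [2/3, 0, 2/5],
b = (10/3, -16/15, 22/15).
Solving gives a_0 = 1, a_1 = -8/5, a_2 = 2, so
  g(x) = 2*x^2 - 8*x/5 + 1.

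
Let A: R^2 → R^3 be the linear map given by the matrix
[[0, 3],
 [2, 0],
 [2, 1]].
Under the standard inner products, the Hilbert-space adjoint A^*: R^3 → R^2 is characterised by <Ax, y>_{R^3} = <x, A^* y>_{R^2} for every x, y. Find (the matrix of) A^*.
A^* = A^T =
[[0, 2, 2],
 [3, 0, 1]]

For real matrices with standard dot products, the defining identity <Ax, y> = <x, A^* y> gives (Ax)^T y = x^T (A^*) y, i.e. x^T A^T y = x^T (A^*) y. Since this holds for all x, y, we must have A^* = A^T. Therefore
A^* =
[[0, 2, 2],
 [3, 0, 1]].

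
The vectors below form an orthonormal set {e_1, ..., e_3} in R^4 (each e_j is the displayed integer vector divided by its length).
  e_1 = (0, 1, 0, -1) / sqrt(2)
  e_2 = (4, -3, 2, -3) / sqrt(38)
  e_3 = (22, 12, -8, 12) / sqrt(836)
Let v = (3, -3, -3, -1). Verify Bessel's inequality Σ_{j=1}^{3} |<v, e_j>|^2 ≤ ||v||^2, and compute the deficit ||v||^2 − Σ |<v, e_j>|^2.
Σ |<v, e_j>|^2 = 139/11; ||v||^2 = 28; deficit = 169/11

Write each e_j = u_j / sqrt(<u_j, u_j>) where u_j is the displayed integer vector. Then <v, e_j> = <v, u_j> / sqrt(<u_j, u_j>), so |<v, e_j>|^2 = <v, u_j>^2 / <u_j, u_j>.
Coefficients: <v, e_1> = -2/sqrt(2), <v, e_2> = 18/sqrt(38), <v, e_3> = 42/sqrt(836).
Square and sum: Σ |<v, e_j>|^2 = 139/11.
Compute ||v||^2 = v·v = 28.
Deficit = 28 − 139/11 = 169/11 ≥ 0, confirming Bessel's inequality. (The deficit equals ||v − Σ <v,e_j> e_j||^2, the squared distance from v to span{e_j}.)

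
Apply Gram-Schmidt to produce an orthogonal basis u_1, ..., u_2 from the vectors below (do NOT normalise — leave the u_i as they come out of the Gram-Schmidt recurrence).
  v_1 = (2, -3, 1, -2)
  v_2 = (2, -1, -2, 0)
Orthogonal basis:
  u_1 = (2, -3, 1, -2)
  u_2 = (13/9, -1/6, -41/18, 5/9)

Apply the Gram-Schmidt recurrence
  u_1 = v_1
  u_i = v_i − Σ_{j<i} ((v_i · u_j) / (u_j · u_j)) · u_j.

Step by step this gives:
  u_1 = (2, -3, 1, -2)
  u_2 = (13/9, -1/6, -41/18, 5/9)

Orthogonality check:
  u_2 · u_1 = 0 (should be 0)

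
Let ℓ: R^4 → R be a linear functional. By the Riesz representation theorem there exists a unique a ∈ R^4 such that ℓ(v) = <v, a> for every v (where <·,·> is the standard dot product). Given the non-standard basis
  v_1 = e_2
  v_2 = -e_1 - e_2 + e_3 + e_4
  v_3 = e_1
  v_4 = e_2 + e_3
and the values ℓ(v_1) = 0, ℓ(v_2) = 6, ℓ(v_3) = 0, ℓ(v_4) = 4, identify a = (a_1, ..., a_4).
a = (0, 0, 4, 2)

Write a = (a_1, ..., a_4) in the standard basis. For each basis vector v_i, ℓ(v_i) = <v_i, a> is a linear equation in the a_j's. Collect the n equations into a matrix system V a = ℓ, where row i of V is v_i (expressed in the standard basis). Since V is invertible (lower-triangular with 1s on the diagonal, up to permutation), solve by back-substitution:
  V =
[[0, 1, 0, 0],
 [-1, -1, 1, 1],
 [1, 0, 0, 0],
 [0, 1, 1, 0]]
  V a = (0, 6, 0, 4)
Solving gives a = (0, 0, 4, 2).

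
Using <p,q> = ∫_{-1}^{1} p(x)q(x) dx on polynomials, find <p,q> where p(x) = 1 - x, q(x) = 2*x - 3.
<p,q> = -22/3

Expand the product: p(x)·q(x) = -2*x^2 + 5*x - 3.
∫_{-1}^{1} of each monomial x^k gives [2/(k+1) if k even, 0 if k odd]. Integrating term-by-term (or equivalently evaluating the antiderivative F(x) = -2*x^3/3 + 5*x^2/2 - 3*x at the endpoints):
  F(1) − F(−1) = -7/6 − (37/6) = -22/3.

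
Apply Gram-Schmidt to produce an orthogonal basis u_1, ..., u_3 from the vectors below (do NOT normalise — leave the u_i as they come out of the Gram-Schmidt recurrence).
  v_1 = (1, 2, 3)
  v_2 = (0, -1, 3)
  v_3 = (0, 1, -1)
Orthogonal basis:
  u_1 = (1, 2, 3)
  u_2 = (-1/2, -2, 3/2)
  u_3 = (-18/91, 6/91, 2/91)

Apply the Gram-Schmidt recurrence
  u_1 = v_1
  u_i = v_i − Σ_{j<i} ((v_i · u_j) / (u_j · u_j)) · u_j.

Step by step this gives:
  u_1 = (1, 2, 3)
  u_2 = (-1/2, -2, 3/2)
  u_3 = (-18/91, 6/91, 2/91)

Orthogonality check:
  u_2 · u_1 = 0 (should be 0)
  u_3 · u_1 = 0 (should be 0)
  u_3 · u_2 = 0 (should be 0)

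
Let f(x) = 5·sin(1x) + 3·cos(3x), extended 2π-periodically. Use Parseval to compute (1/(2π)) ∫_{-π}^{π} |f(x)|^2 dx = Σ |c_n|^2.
Σ |c_n|^2 = 17

Expand |f|^2 and use orthogonality of {sin(nx), cos(mx)} on [-π, π]:
  ∫_{-π}^{π} sin(nx)^2 dx = π, ∫ cos(mx)^2 dx = π, and cross terms integrate to 0.
So ∫_{-π}^{π} f(x)^2 dx = 5^2 · π + 3^2 · π = (25 + 9)π.
Divide by 2π: (25 + 9)/2 = 17.
By Parseval, this equals Σ |c_n|^2.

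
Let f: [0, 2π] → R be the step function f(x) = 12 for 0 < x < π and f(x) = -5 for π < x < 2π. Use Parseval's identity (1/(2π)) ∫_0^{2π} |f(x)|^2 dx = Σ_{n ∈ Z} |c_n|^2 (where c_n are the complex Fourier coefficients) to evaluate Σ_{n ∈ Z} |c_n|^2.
Σ |c_n|^2 = 169/2

Parseval equates the L^2 energy of f (normalised by 1/(2π)) with the ℓ^2 sum of its Fourier coefficients: (1/(2π)) ∫_0^{2π} |f|^2 = Σ |c_n|^2.
Compute the left side: (1/(2π)) [∫_0^π 12^2 dx + ∫_π^{2π} (-5)^2 dx] = (1/(2π)) · (144π + 25π) = (144 + 25)/2 = 169/2.
So Σ_{n ∈ Z} |c_n|^2 = 169/2.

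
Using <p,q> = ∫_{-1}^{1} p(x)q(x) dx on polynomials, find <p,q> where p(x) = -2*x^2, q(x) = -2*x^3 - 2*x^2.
<p,q> = 8/5

Expand the product: p(x)·q(x) = 4*x^5 + 4*x^4.
∫_{-1}^{1} of each monomial x^k gives [2/(k+1) if k even, 0 if k odd]. Integrating term-by-term (or equivalently evaluating the antiderivative F(x) = 2*x^6/3 + 4*x^5/5 at the endpoints):
  F(1) − F(−1) = 22/15 − (-2/15) = 8/5.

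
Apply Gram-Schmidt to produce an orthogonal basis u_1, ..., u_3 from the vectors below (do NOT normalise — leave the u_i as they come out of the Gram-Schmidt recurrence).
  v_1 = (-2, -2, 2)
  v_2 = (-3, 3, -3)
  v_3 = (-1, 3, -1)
Orthogonal basis:
  u_1 = (-2, -2, 2)
  u_2 = (-4, 2, -2)
  u_3 = (0, 1, 1)

Apply the Gram-Schmidt recurrence
  u_1 = v_1
  u_i = v_i − Σ_{j<i} ((v_i · u_j) / (u_j · u_j)) · u_j.

Step by step this gives:
  u_1 = (-2, -2, 2)
  u_2 = (-4, 2, -2)
  u_3 = (0, 1, 1)

Orthogonality check:
  u_2 · u_1 = 0 (should be 0)
  u_3 · u_1 = 0 (should be 0)
  u_3 · u_2 = 0 (should be 0)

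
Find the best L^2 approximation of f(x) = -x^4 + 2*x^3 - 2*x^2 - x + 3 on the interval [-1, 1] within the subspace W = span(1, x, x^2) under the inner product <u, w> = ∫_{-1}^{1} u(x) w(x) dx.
g(x) = -20*x^2/7 + x/5 + 108/35

The best approximation g ∈ W is the orthogonal projection of f onto W. Writing g = a_0 + a_1 x + a_2 x^2, the coefficients solve the normal equations G · a = b where
  G_{ij} = <φ_i, φ_j> and b_i = <f, φ_i>, with φ_0 = 1, φ_1 = x, φ_2 = x^2.
G =
  [2, 0, 2/3]
  [0, 2/3, 0]
  [2/3, 0, 2/5],
b = (64/15, 2/15, 32/35).
Solving gives a_0 = 108/35, a_1 = 1/5, a_2 = -20/7, so
  g(x) = -20*x^2/7 + x/5 + 108/35.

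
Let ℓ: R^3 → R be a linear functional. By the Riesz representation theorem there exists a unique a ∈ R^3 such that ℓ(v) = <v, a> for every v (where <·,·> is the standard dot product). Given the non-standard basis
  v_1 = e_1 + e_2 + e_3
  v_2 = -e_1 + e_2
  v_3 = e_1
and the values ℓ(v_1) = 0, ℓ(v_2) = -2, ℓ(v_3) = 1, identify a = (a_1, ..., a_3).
a = (1, -1, 0)

Write a = (a_1, ..., a_3) in the standard basis. For each basis vector v_i, ℓ(v_i) = <v_i, a> is a linear equation in the a_j's. Collect the n equations into a matrix system V a = ℓ, where row i of V is v_i (expressed in the standard basis). Since V is invertible (lower-triangular with 1s on the diagonal, up to permutation), solve by back-substitution:
  V =
[[1, 1, 1],
 [-1, 1, 0],
 [1, 0, 0]]
  V a = (0, -2, 1)
Solving gives a = (1, -1, 0).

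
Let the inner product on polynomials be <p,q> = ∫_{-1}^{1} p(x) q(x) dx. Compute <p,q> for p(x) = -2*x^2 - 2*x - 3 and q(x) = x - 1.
<p,q> = 6

Expand the product: p(x)·q(x) = -2*x^3 - x + 3.
∫_{-1}^{1} of each monomial x^k gives [2/(k+1) if k even, 0 if k odd]. Integrating term-by-term (or equivalently evaluating the antiderivative F(x) = -x^4/2 - x^2/2 + 3*x at the endpoints):
  F(1) − F(−1) = 2 − (-4) = 6.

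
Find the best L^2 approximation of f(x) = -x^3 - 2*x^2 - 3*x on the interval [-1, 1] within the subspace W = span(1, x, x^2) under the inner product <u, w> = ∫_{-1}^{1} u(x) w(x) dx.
g(x) = -2*x^2 - 18*x/5

The best approximation g ∈ W is the orthogonal projection of f onto W. Writing g = a_0 + a_1 x + a_2 x^2, the coefficients solve the normal equations G · a = b where
  G_{ij} = <φ_i, φ_j> and b_i = <f, φ_i>, with φ_0 = 1, φ_1 = x, φ_2 = x^2.
G =
  [2, 0, 2/3]
  [0, 2/3, 0]
  [2/3, 0, 2/5],
b = (-4/3, -12/5, -4/5).
Solving gives a_0 = 0, a_1 = -18/5, a_2 = -2, so
  g(x) = -2*x^2 - 18*x/5.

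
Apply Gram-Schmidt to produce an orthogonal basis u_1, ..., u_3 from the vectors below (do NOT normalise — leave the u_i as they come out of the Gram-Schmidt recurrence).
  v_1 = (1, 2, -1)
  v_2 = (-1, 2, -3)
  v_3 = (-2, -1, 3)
Orthogonal basis:
  u_1 = (1, 2, -1)
  u_2 = (-2, 0, -2)
  u_3 = (-4/3, 4/3, 4/3)

Apply the Gram-Schmidt recurrence
  u_1 = v_1
  u_i = v_i − Σ_{j<i} ((v_i · u_j) / (u_j · u_j)) · u_j.

Step by step this gives:
  u_1 = (1, 2, -1)
  u_2 = (-2, 0, -2)
  u_3 = (-4/3, 4/3, 4/3)

Orthogonality check:
  u_2 · u_1 = 0 (should be 0)
  u_3 · u_1 = 0 (should be 0)
  u_3 · u_2 = 0 (should be 0)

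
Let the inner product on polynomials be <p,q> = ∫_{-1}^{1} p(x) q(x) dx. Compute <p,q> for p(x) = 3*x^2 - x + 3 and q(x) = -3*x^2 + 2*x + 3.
<p,q> = 196/15

Expand the product: p(x)·q(x) = -9*x^4 + 9*x^3 - 2*x^2 + 3*x + 9.
∫_{-1}^{1} of each monomial x^k gives [2/(k+1) if k even, 0 if k odd]. Integrating term-by-term (or equivalently evaluating the antiderivative F(x) = -9*x^5/5 + 9*x^4/4 - 2*x^3/3 + 3*x^2/2 + 9*x at the endpoints):
  F(1) − F(−1) = 617/60 − (-167/60) = 196/15.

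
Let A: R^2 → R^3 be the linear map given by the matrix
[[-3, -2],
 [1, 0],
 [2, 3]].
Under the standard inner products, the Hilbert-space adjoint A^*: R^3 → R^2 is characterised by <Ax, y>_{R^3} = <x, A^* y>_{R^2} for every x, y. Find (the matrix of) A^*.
A^* = A^T =
[[-3, 1, 2],
 [-2, 0, 3]]

For real matrices with standard dot products, the defining identity <Ax, y> = <x, A^* y> gives (Ax)^T y = x^T (A^*) y, i.e. x^T A^T y = x^T (A^*) y. Since this holds for all x, y, we must have A^* = A^T. Therefore
A^* =
[[-3, 1, 2],
 [-2, 0, 3]].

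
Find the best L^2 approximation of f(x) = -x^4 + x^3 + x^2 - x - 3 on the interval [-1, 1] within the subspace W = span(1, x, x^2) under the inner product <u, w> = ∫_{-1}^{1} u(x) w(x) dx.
g(x) = x^2/7 - 2*x/5 - 102/35

The best approximation g ∈ W is the orthogonal projection of f onto W. Writing g = a_0 + a_1 x + a_2 x^2, the coefficients solve the normal equations G · a = b where
  G_{ij} = <φ_i, φ_j> and b_i = <f, φ_i>, with φ_0 = 1, φ_1 = x, φ_2 = x^2.
G =
  [2, 0, 2/3]
  [0, 2/3, 0]
  [2/3, 0, 2/5],
b = (-86/15, -4/15, -66/35).
Solving gives a_0 = -102/35, a_1 = -2/5, a_2 = 1/7, so
  g(x) = x^2/7 - 2*x/5 - 102/35.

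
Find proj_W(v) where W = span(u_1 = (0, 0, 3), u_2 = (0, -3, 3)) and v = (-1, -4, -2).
proj_W(v) = (0, -4, -2)

Set up U = [u_1 | ... | u_2] ∈ R^(3×2). The projector onto W = col(U) is P = U (U^T U)^(-1) U^T.
Compute U^T U =
  [9, 9]
  [9, 18],
and U^T v = (-6, 6).
Solve U^T U · c = U^T v for the coefficients: c = (-2, 4/3). The projection is proj_W(v) = U c.
Check: (v - proj_W(v)) · u_1 = 0  (should be 0).
Check: (v - proj_W(v)) · u_2 = 0  (should be 0).
Result: proj_W(v) = (0, -4, -2).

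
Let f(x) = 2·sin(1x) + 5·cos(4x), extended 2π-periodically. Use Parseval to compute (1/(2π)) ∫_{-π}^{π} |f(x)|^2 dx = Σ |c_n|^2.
Σ |c_n|^2 = 29/2

Expand |f|^2 and use orthogonality of {sin(nx), cos(mx)} on [-π, π]:
  ∫_{-π}^{π} sin(nx)^2 dx = π, ∫ cos(mx)^2 dx = π, and cross terms integrate to 0.
So ∫_{-π}^{π} f(x)^2 dx = 2^2 · π + 5^2 · π = (4 + 25)π.
Divide by 2π: (4 + 25)/2 = 29/2.
By Parseval, this equals Σ |c_n|^2.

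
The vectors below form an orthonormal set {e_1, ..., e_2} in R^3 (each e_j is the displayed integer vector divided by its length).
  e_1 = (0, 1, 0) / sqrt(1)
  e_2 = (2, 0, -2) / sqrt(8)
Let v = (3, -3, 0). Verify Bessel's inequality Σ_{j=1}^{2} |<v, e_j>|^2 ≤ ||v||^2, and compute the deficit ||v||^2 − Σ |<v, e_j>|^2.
Σ |<v, e_j>|^2 = 27/2; ||v||^2 = 18; deficit = 9/2

Write each e_j = u_j / sqrt(<u_j, u_j>) where u_j is the displayed integer vector. Then <v, e_j> = <v, u_j> / sqrt(<u_j, u_j>), so |<v, e_j>|^2 = <v, u_j>^2 / <u_j, u_j>.
Coefficients: <v, e_1> = -3/sqrt(1), <v, e_2> = 6/sqrt(8).
Square and sum: Σ |<v, e_j>|^2 = 27/2.
Compute ||v||^2 = v·v = 18.
Deficit = 18 − 27/2 = 9/2 ≥ 0, confirming Bessel's inequality. (The deficit equals ||v − Σ <v,e_j> e_j||^2, the squared distance from v to span{e_j}.)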